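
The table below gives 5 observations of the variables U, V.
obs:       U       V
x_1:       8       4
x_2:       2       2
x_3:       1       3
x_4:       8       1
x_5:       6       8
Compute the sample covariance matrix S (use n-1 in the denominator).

Step 1 — column means:
  mean(U) = (8 + 2 + 1 + 8 + 6) / 5 = 25/5 = 5
  mean(V) = (4 + 2 + 3 + 1 + 8) / 5 = 18/5 = 3.6

Step 2 — sample covariance S[i,j] = (1/(n-1)) · Σ_k (x_{k,i} - mean_i) · (x_{k,j} - mean_j), with n-1 = 4.
  S[U,U] = ((3)·(3) + (-3)·(-3) + (-4)·(-4) + (3)·(3) + (1)·(1)) / 4 = 44/4 = 11
  S[U,V] = ((3)·(0.4) + (-3)·(-1.6) + (-4)·(-0.6) + (3)·(-2.6) + (1)·(4.4)) / 4 = 5/4 = 1.25
  S[V,V] = ((0.4)·(0.4) + (-1.6)·(-1.6) + (-0.6)·(-0.6) + (-2.6)·(-2.6) + (4.4)·(4.4)) / 4 = 29.2/4 = 7.3

S is symmetric (S[j,i] = S[i,j]). Assembling:

S = [[11, 1.25],
 [1.25, 7.3]]


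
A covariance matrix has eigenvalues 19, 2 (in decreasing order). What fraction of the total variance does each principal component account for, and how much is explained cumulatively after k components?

Step 1 — total variance = trace(Sigma) = Σ λ_i = 19 + 2 = 21.

Step 2 — fraction explained by component i = λ_i / Σ λ:
  PC1: 19/21 = 0.9048
  PC2: 2/21 = 0.0952

Step 3 — cumulative fraction after k components = (λ_1 + ... + λ_k) / Σ λ:
  k = 1: 19/21 = 0.9048
  k = 2: (19 + 2)/21 = 21/21 = 1

Summary (fraction, with percent):

explained: PC1 0.9048 (90.48%), PC2 0.0952 (9.52%);  cumulative: 0.9048, 1


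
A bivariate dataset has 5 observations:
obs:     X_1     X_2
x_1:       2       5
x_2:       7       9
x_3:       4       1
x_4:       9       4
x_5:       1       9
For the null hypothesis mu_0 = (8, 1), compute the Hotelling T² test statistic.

Step 1 — sample mean vector:
  mean(X_1) = (2 + 7 + 4 + 9 + 1) / 5 = 23/5 = 4.6
  mean(X_2) = (5 + 9 + 1 + 4 + 9) / 5 = 28/5 = 5.6
  x̄ = (4.6, 5.6),  deviation x̄ - mu_0 = (4.6, 5.6) - (8, 1) = (-3.4, 4.6).

Step 2 — sample covariance matrix, S[i,j] = (1/(n-1)) · Σ_k (x_{k,i} - mean_i) · (x_{k,j} - mean_j), divisor n-1 = 4:
  S[X_1,X_1] = ((-2.6)·(-2.6) + (2.4)·(2.4) + (-0.6)·(-0.6) + (4.4)·(4.4) + (-3.6)·(-3.6)) / 4 = 45.2/4 = 11.3
  S[X_1,X_2] = ((-2.6)·(-0.6) + (2.4)·(3.4) + (-0.6)·(-4.6) + (4.4)·(-1.6) + (-3.6)·(3.4)) / 4 = -6.8/4 = -1.7
  S[X_2,X_2] = ((-0.6)·(-0.6) + (3.4)·(3.4) + (-4.6)·(-4.6) + (-1.6)·(-1.6) + (3.4)·(3.4)) / 4 = 47.2/4 = 11.8
  S = [[11.3, -1.7],
 [-1.7, 11.8]].

Step 3 — invert S. det(S) = 11.3·11.8 - (-1.7)² = 130.45.
  S^{-1} = (1/det) · [[d, -b], [-b, a]] = [[0.0905, 0.013],
 [0.013, 0.0866]].

Step 4 — quadratic form (x̄ - mu_0)^T · S^{-1} · (x̄ - mu_0):
  S^{-1} · (x̄ - mu_0) = (-0.2476, 0.3542),
  (x̄ - mu_0)^T · [...] = (-3.4)·(-0.2476) + (4.6)·(0.3542) = 2.471.

Step 5 — scale by n: T² = 5 · 2.471 = 12.3549.

T² ≈ 12.3549


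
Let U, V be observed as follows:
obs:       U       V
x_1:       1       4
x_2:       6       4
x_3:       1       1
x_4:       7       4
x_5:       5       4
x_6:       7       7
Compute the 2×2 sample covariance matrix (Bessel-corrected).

Step 1 — column means:
  mean(U) = (1 + 6 + 1 + 7 + 5 + 7) / 6 = 27/6 = 4.5
  mean(V) = (4 + 4 + 1 + 4 + 4 + 7) / 6 = 24/6 = 4

Step 2 — sample covariance S[i,j] = (1/(n-1)) · Σ_k (x_{k,i} - mean_i) · (x_{k,j} - mean_j), with n-1 = 5.
  S[U,U] = ((-3.5)·(-3.5) + (1.5)·(1.5) + (-3.5)·(-3.5) + (2.5)·(2.5) + (0.5)·(0.5) + (2.5)·(2.5)) / 5 = 39.5/5 = 7.9
  S[U,V] = ((-3.5)·(0) + (1.5)·(0) + (-3.5)·(-3) + (2.5)·(0) + (0.5)·(0) + (2.5)·(3)) / 5 = 18/5 = 3.6
  S[V,V] = ((0)·(0) + (0)·(0) + (-3)·(-3) + (0)·(0) + (0)·(0) + (3)·(3)) / 5 = 18/5 = 3.6

S is symmetric (S[j,i] = S[i,j]). Assembling:

S = [[7.9, 3.6],
 [3.6, 3.6]]


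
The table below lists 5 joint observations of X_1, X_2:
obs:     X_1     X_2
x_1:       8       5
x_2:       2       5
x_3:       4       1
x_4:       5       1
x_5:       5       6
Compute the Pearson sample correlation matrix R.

Step 1 — column means:
  mean(X_1) = (8 + 2 + 4 + 5 + 5) / 5 = 24/5 = 4.8
  mean(X_2) = (5 + 5 + 1 + 1 + 6) / 5 = 18/5 = 3.6

Step 2 — sample variances and covariances s[i,j] = (1/(n-1)) · Σ_k (x_{k,i} - mean_i) · (x_{k,j} - mean_j), with n-1 = 4:
  s[X_1,X_1] = ((3.2)·(3.2) + (-2.8)·(-2.8) + (-0.8)·(-0.8) + (0.2)·(0.2) + (0.2)·(0.2)) / 4 = 18.8/4 = 4.7
  s[X_1,X_2] = ((3.2)·(1.4) + (-2.8)·(1.4) + (-0.8)·(-2.6) + (0.2)·(-2.6) + (0.2)·(2.4)) / 4 = 2.6/4 = 0.65
  s[X_2,X_2] = ((1.4)·(1.4) + (1.4)·(1.4) + (-2.6)·(-2.6) + (-2.6)·(-2.6) + (2.4)·(2.4)) / 4 = 23.2/4 = 5.8
  Sample standard deviations s_i = √(s[i,i]):
  s(X_1) = √(4.7) = 2.1679
  s(X_2) = √(5.8) = 2.4083

Step 3 — r_{ij} = s_{ij} / (s_i · s_j):
  r[X_1,X_1] = 1 (diagonal).
  r[X_1,X_2] = 0.65 / (2.1679 · 2.4083) = 0.65 / 5.2211 = 0.1245
  r[X_2,X_2] = 1 (diagonal).

R is symmetric with unit diagonal. Assembling:

R = [[1, 0.1245],
 [0.1245, 1]]


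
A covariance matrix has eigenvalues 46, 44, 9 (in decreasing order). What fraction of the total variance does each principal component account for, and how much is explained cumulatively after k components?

Step 1 — total variance = trace(Sigma) = Σ λ_i = 46 + 44 + 9 = 99.

Step 2 — fraction explained by component i = λ_i / Σ λ:
  PC1: 46/99 = 0.4646
  PC2: 44/99 = 0.4444
  PC3: 9/99 = 0.0909

Step 3 — cumulative fraction after k components = (λ_1 + ... + λ_k) / Σ λ:
  k = 1: 46/99 = 0.4646
  k = 2: (46 + 44)/99 = 90/99 = 0.9091
  k = 3: (46 + 44 + 9)/99 = 99/99 = 1

Summary (fraction, with percent):

explained: PC1 0.4646 (46.46%), PC2 0.4444 (44.44%), PC3 0.0909 (9.09%);  cumulative: 0.4646, 0.9091, 1


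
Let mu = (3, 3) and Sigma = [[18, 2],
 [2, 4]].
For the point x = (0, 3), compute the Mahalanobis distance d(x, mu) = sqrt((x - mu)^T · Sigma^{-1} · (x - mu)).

Step 1 — centre the observation: (x - mu) = (-3, 0).

Step 2 — invert Sigma. det(Sigma) = 18·4 - (2)² = 68.
  Sigma^{-1} = (1/det) · [[d, -b], [-b, a]] = [[0.0588, -0.0294],
 [-0.0294, 0.2647]].

Step 3 — form the quadratic (x - mu)^T · Sigma^{-1} · (x - mu):
  Sigma^{-1} · (x - mu) = (-0.1765, 0.0882).
  (x - mu)^T · [Sigma^{-1} · (x - mu)] = (-3)·(-0.1765) + (0)·(0.0882) = 0.5294.

Step 4 — take square root: d = √(0.5294) ≈ 0.7276.

d(x, mu) = √(0.5294) ≈ 0.7276


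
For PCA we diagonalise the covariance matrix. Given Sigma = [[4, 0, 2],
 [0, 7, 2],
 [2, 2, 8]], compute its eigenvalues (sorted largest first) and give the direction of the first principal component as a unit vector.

Step 1 — characteristic polynomial p(λ) = det(λI - Sigma) = λ³ - tr·λ² + c_1·λ - det, where tr = trace, c_1 = sum of the principal 2×2 minors, det = det(Sigma):
  tr = 4 + 7 + 8 = 19,
  c_1 = (4·7 - (0)²) + (4·8 - (2)²) + (7·8 - (2)²) = 28 + 28 + 52 = 108,
  det = 4·(7·8 - (2)²) - (0)·((0)·8 - (2)·(2)) + (2)·((0)·(2) - 7·(2)) = 4·(52) - (0)·(-4) + (2)·(-14) = 180.
  So p(λ) = λ³ - 19λ² + 108λ - 180.
Step 2 — look for an integer root (rational root theorem: any rational root is an integer divisor of 180). Testing λ = 3:
  p(3) = 27 - 171 + 324 - 180 = 0  ✓
  Dividing out (λ - 3): p(λ) = (λ - 3)(λ² - 16λ + 60).
Step 3 — remaining eigenvalues from the quadratic λ² - 16λ + 60 = 0:
  Δ = 16² - 4·60 = 256 - 240 = 16,  λ = (16 ± √16)/2 = (16 ± 4)/2 = 10 or 6.
  Sorted: λ_1 = 10,  λ_2 = 6,  λ_3 = 3  (check: sum = 19 = tr ✓).

Step 4 — unit eigenvector for λ_1 = 10: v spans the null space of (Sigma - λ_1 I), whose rows are
  r_1 = (-6, 0, 2),  r_2 = (0, -3, 2),  r_3 = (2, 2, -2).
  v is orthogonal to every row, so take v ∝ r_1 × r_2 = ((0)·(2) - (2)·(-3), (2)·(0) - (-6)·(2), (-6)·(-3) - (0)·(0)) = (6, 12, 18).
  Rescale (divide by 6): u = (1, 2, 3).
  ||u|| = √((1)² + (2)² + (3)²) = √(14) ≈ 3.7417,  v_1 = u/||u|| ≈ (0.2673, 0.5345, 0.8018) (||v_1|| = 1).

λ_1 = 10,  λ_2 = 6,  λ_3 = 3;  v_1 ≈ (0.2673, 0.5345, 0.8018)


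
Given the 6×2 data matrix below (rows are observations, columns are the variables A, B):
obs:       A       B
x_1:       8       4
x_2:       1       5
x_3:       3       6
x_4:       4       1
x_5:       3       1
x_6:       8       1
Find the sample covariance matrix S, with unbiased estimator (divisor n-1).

Step 1 — column means:
  mean(A) = (8 + 1 + 3 + 4 + 3 + 8) / 6 = 27/6 = 4.5
  mean(B) = (4 + 5 + 6 + 1 + 1 + 1) / 6 = 18/6 = 3

Step 2 — sample covariance S[i,j] = (1/(n-1)) · Σ_k (x_{k,i} - mean_i) · (x_{k,j} - mean_j), with n-1 = 5.
  S[A,A] = ((3.5)·(3.5) + (-3.5)·(-3.5) + (-1.5)·(-1.5) + (-0.5)·(-0.5) + (-1.5)·(-1.5) + (3.5)·(3.5)) / 5 = 41.5/5 = 8.3
  S[A,B] = ((3.5)·(1) + (-3.5)·(2) + (-1.5)·(3) + (-0.5)·(-2) + (-1.5)·(-2) + (3.5)·(-2)) / 5 = -11/5 = -2.2
  S[B,B] = ((1)·(1) + (2)·(2) + (3)·(3) + (-2)·(-2) + (-2)·(-2) + (-2)·(-2)) / 5 = 26/5 = 5.2

S is symmetric (S[j,i] = S[i,j]). Assembling:

S = [[8.3, -2.2],
 [-2.2, 5.2]]


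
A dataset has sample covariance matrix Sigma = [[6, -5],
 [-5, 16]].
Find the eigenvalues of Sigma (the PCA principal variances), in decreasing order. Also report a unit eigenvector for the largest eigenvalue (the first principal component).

Step 1 — characteristic polynomial of 2×2 Sigma:
  det(Sigma - λI) = λ² - trace · λ + det = 0.
  trace = 6 + 16 = 22, det = 6·16 - (-5)² = 71.
Step 2 — discriminant:
  Δ = trace² - 4·det = 484 - 284 = 200.
Step 3 — eigenvalues:
  λ = (trace ± √Δ)/2 = (22 ± 14.1421)/2,
  λ_1 = 18.0711,  λ_2 = 3.9289.

Step 4 — unit eigenvector for λ_1: solve (Sigma - λ_1 I)v = 0. First row:
  (6 - 18.0711)·v_x + (-5)·v_y = 0, i.e. (-12.0711)·v_x + (-5)·v_y = 0,
  so v ∝ (b, λ_1 - a) = (-5, 12.0711); multiply by -1 so the first entry is positive: u = (5, -12.0711).
  ||u|| = √((5)² + (-12.0711)²) = √(170.7107) ≈ 13.0656,
  v_1 = u/||u|| ≈ (0.3827, -0.9239) (||v_1|| = 1).

λ_1 = 18.0711,  λ_2 = 3.9289;  v_1 ≈ (0.3827, -0.9239)


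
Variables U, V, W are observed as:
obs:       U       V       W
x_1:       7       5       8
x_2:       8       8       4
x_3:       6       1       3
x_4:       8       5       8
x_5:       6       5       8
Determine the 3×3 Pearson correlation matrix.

Step 1 — column means:
  mean(U) = (7 + 8 + 6 + 8 + 6) / 5 = 35/5 = 7
  mean(V) = (5 + 8 + 1 + 5 + 5) / 5 = 24/5 = 4.8
  mean(W) = (8 + 4 + 3 + 8 + 8) / 5 = 31/5 = 6.2

Step 2 — sample variances and covariances s[i,j] = (1/(n-1)) · Σ_k (x_{k,i} - mean_i) · (x_{k,j} - mean_j), with n-1 = 4:
  s[U,U] = ((0)·(0) + (1)·(1) + (-1)·(-1) + (1)·(1) + (-1)·(-1)) / 4 = 4/4 = 1
  s[U,V] = ((0)·(0.2) + (1)·(3.2) + (-1)·(-3.8) + (1)·(0.2) + (-1)·(0.2)) / 4 = 7/4 = 1.75
  s[U,W] = ((0)·(1.8) + (1)·(-2.2) + (-1)·(-3.2) + (1)·(1.8) + (-1)·(1.8)) / 4 = 1/4 = 0.25
  s[V,V] = ((0.2)·(0.2) + (3.2)·(3.2) + (-3.8)·(-3.8) + (0.2)·(0.2) + (0.2)·(0.2)) / 4 = 24.8/4 = 6.2
  s[V,W] = ((0.2)·(1.8) + (3.2)·(-2.2) + (-3.8)·(-3.2) + (0.2)·(1.8) + (0.2)·(1.8)) / 4 = 6.2/4 = 1.55
  s[W,W] = ((1.8)·(1.8) + (-2.2)·(-2.2) + (-3.2)·(-3.2) + (1.8)·(1.8) + (1.8)·(1.8)) / 4 = 24.8/4 = 6.2
  Sample standard deviations s_i = √(s[i,i]):
  s(U) = √(1) = 1
  s(V) = √(6.2) = 2.49
  s(W) = √(6.2) = 2.49

Step 3 — r_{ij} = s_{ij} / (s_i · s_j):
  r[U,U] = 1 (diagonal).
  r[U,V] = 1.75 / (1 · 2.49) = 1.75 / 2.49 = 0.7028
  r[U,W] = 0.25 / (1 · 2.49) = 0.25 / 2.49 = 0.1004
  r[V,V] = 1 (diagonal).
  r[V,W] = 1.55 / (2.49 · 2.49) = 1.55 / 6.2 = 0.25
  r[W,W] = 1 (diagonal).

R is symmetric with unit diagonal. Assembling:

R = [[1, 0.7028, 0.1004],
 [0.7028, 1, 0.25],
 [0.1004, 0.25, 1]]


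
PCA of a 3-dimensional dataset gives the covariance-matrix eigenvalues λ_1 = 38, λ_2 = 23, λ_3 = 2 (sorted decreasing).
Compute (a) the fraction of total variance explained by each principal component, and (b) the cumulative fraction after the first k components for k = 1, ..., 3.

Step 1 — total variance = trace(Sigma) = Σ λ_i = 38 + 23 + 2 = 63.

Step 2 — fraction explained by component i = λ_i / Σ λ:
  PC1: 38/63 = 0.6032
  PC2: 23/63 = 0.3651
  PC3: 2/63 = 0.0317

Step 3 — cumulative fraction after k components = (λ_1 + ... + λ_k) / Σ λ:
  k = 1: 38/63 = 0.6032
  k = 2: (38 + 23)/63 = 61/63 = 0.9683
  k = 3: (38 + 23 + 2)/63 = 63/63 = 1

Summary (fraction, with percent):

explained: PC1 0.6032 (60.32%), PC2 0.3651 (36.51%), PC3 0.0317 (3.17%);  cumulative: 0.6032, 0.9683, 1


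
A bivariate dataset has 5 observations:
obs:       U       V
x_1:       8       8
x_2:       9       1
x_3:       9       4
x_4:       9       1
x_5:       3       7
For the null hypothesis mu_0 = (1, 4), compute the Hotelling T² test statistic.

Step 1 — sample mean vector:
  mean(U) = (8 + 9 + 9 + 9 + 3) / 5 = 38/5 = 7.6
  mean(V) = (8 + 1 + 4 + 1 + 7) / 5 = 21/5 = 4.2
  x̄ = (7.6, 4.2),  deviation x̄ - mu_0 = (7.6, 4.2) - (1, 4) = (6.6, 0.2).

Step 2 — sample covariance matrix, S[i,j] = (1/(n-1)) · Σ_k (x_{k,i} - mean_i) · (x_{k,j} - mean_j), divisor n-1 = 4:
  S[U,U] = ((0.4)·(0.4) + (1.4)·(1.4) + (1.4)·(1.4) + (1.4)·(1.4) + (-4.6)·(-4.6)) / 4 = 27.2/4 = 6.8
  S[U,V] = ((0.4)·(3.8) + (1.4)·(-3.2) + (1.4)·(-0.2) + (1.4)·(-3.2) + (-4.6)·(2.8)) / 4 = -20.6/4 = -5.15
  S[V,V] = ((3.8)·(3.8) + (-3.2)·(-3.2) + (-0.2)·(-0.2) + (-3.2)·(-3.2) + (2.8)·(2.8)) / 4 = 42.8/4 = 10.7
  S = [[6.8, -5.15],
 [-5.15, 10.7]].

Step 3 — invert S. det(S) = 6.8·10.7 - (-5.15)² = 46.2375.
  S^{-1} = (1/det) · [[d, -b], [-b, a]] = [[0.2314, 0.1114],
 [0.1114, 0.1471]].

Step 4 — quadratic form (x̄ - mu_0)^T · S^{-1} · (x̄ - mu_0):
  S^{-1} · (x̄ - mu_0) = (1.5496, 0.7645),
  (x̄ - mu_0)^T · [...] = (6.6)·(1.5496) + (0.2)·(0.7645) = 10.3803.

Step 5 — scale by n: T² = 5 · 10.3803 = 51.9016.

T² ≈ 51.9016


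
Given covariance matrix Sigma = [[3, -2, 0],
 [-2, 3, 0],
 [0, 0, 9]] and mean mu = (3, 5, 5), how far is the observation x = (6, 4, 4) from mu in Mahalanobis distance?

Step 1 — centre the observation: (x - mu) = (3, -1, -1).

Step 2 — invert Sigma (cofactor / det for 3×3, or solve directly):
  Sigma^{-1} = [[0.6, 0.4, 0],
 [0.4, 0.6, 0],
 [0, 0, 0.1111]].

Step 3 — form the quadratic (x - mu)^T · Sigma^{-1} · (x - mu):
  Sigma^{-1} · (x - mu) = (1.4, 0.6, -0.1111).
  (x - mu)^T · [Sigma^{-1} · (x - mu)] = (3)·(1.4) + (-1)·(0.6) + (-1)·(-0.1111) = 3.7111.

Step 4 — take square root: d = √(3.7111) ≈ 1.9264.

d(x, mu) = √(3.7111) ≈ 1.9264


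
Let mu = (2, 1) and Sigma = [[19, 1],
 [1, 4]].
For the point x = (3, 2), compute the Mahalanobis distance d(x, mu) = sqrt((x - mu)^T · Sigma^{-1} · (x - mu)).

Step 1 — centre the observation: (x - mu) = (1, 1).

Step 2 — invert Sigma. det(Sigma) = 19·4 - (1)² = 75.
  Sigma^{-1} = (1/det) · [[d, -b], [-b, a]] = [[0.0533, -0.0133],
 [-0.0133, 0.2533]].

Step 3 — form the quadratic (x - mu)^T · Sigma^{-1} · (x - mu):
  Sigma^{-1} · (x - mu) = (0.04, 0.24).
  (x - mu)^T · [Sigma^{-1} · (x - mu)] = (1)·(0.04) + (1)·(0.24) = 0.28.

Step 4 — take square root: d = √(0.28) ≈ 0.5292.

d(x, mu) = √(0.28) ≈ 0.5292


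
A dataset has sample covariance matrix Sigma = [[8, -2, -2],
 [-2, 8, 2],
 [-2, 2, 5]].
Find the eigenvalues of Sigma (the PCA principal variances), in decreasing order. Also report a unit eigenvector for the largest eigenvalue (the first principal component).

Step 1 — characteristic polynomial p(λ) = det(λI - Sigma) = λ³ - tr·λ² + c_1·λ - det, where tr = trace, c_1 = sum of the principal 2×2 minors, det = det(Sigma):
  tr = 8 + 8 + 5 = 21,
  c_1 = (8·8 - (-2)²) + (8·5 - (-2)²) + (8·5 - (2)²) = 60 + 36 + 36 = 132,
  det = 8·(8·5 - (2)²) - (-2)·((-2)·5 - (2)·(-2)) + (-2)·((-2)·(2) - 8·(-2)) = 8·(36) - (-2)·(-6) + (-2)·(12) = 252.
  So p(λ) = λ³ - 21λ² + 132λ - 252.
Step 2 — look for an integer root (rational root theorem: any rational root is an integer divisor of 252). Testing λ = 6:
  p(6) = 216 - 756 + 792 - 252 = 0  ✓
  Dividing out (λ - 6): p(λ) = (λ - 6)(λ² - 15λ + 42).
Step 3 — remaining eigenvalues from the quadratic λ² - 15λ + 42 = 0:
  Δ = 15² - 4·42 = 225 - 168 = 57,  λ = (15 ± √57)/2 = (15 ± 7.5498)/2 ≈ 11.2749 or 3.7251.
  Sorted: λ_1 = 11.2749,  λ_2 = 6,  λ_3 = 3.7251  (check: sum = 21 = tr ✓).

Step 4 — unit eigenvector for λ_1 ≈ 11.2749: v spans the null space of (Sigma - λ_1 I), whose rows are
  r_1 = (-3.2749, -2, -2),  r_2 = (-2, -3.2749, 2),  r_3 = (-2, 2, -6.2749).
  v is orthogonal to every row, so take v ∝ r_1 × r_2 = ((-2)·(2) - (-2)·(-3.2749), (-2)·(-2) - (-3.2749)·(2), (-3.2749)·(-3.2749) - (-2)·(-2)) ≈ (-10.5498, 10.5498, 6.7251).
  Rescale (multiply by -1 so the first nonzero entry is positive): u = (10.5498, -10.5498, -6.7251).
  ||u|| = √((10.5498)² + (-10.5498)² + (-6.7251)²) = √(267.8248) ≈ 16.3654,  v_1 = u/||u|| ≈ (0.6446, -0.6446, -0.4109) (||v_1|| = 1).

λ_1 = 11.2749,  λ_2 = 6,  λ_3 = 3.7251;  v_1 ≈ (0.6446, -0.6446, -0.4109)


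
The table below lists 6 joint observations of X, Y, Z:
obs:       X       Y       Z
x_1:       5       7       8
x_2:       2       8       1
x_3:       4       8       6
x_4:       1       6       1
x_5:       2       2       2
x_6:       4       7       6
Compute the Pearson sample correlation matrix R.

Step 1 — column means:
  mean(X) = (5 + 2 + 4 + 1 + 2 + 4) / 6 = 18/6 = 3
  mean(Y) = (7 + 8 + 8 + 6 + 2 + 7) / 6 = 38/6 = 6.3333
  mean(Z) = (8 + 1 + 6 + 1 + 2 + 6) / 6 = 24/6 = 4

Step 2 — sample variances and covariances s[i,j] = (1/(n-1)) · Σ_k (x_{k,i} - mean_i) · (x_{k,j} - mean_j), with n-1 = 5:
  s[X,X] = ((2)·(2) + (-1)·(-1) + (1)·(1) + (-2)·(-2) + (-1)·(-1) + (1)·(1)) / 5 = 12/5 = 2.4
  s[X,Y] = ((2)·(0.6667) + (-1)·(1.6667) + (1)·(1.6667) + (-2)·(-0.3333) + (-1)·(-4.3333) + (1)·(0.6667)) / 5 = 7/5 = 1.4
  s[X,Z] = ((2)·(4) + (-1)·(-3) + (1)·(2) + (-2)·(-3) + (-1)·(-2) + (1)·(2)) / 5 = 23/5 = 4.6
  s[Y,Y] = ((0.6667)·(0.6667) + (1.6667)·(1.6667) + (1.6667)·(1.6667) + (-0.3333)·(-0.3333) + (-4.3333)·(-4.3333) + (0.6667)·(0.6667)) / 5 = 25.3333/5 = 5.0667
  s[Y,Z] = ((0.6667)·(4) + (1.6667)·(-3) + (1.6667)·(2) + (-0.3333)·(-3) + (-4.3333)·(-2) + (0.6667)·(2)) / 5 = 12/5 = 2.4
  s[Z,Z] = ((4)·(4) + (-3)·(-3) + (2)·(2) + (-3)·(-3) + (-2)·(-2) + (2)·(2)) / 5 = 46/5 = 9.2
  Sample standard deviations s_i = √(s[i,i]):
  s(X) = √(2.4) = 1.5492
  s(Y) = √(5.0667) = 2.2509
  s(Z) = √(9.2) = 3.0332

Step 3 — r_{ij} = s_{ij} / (s_i · s_j):
  r[X,X] = 1 (diagonal).
  r[X,Y] = 1.4 / (1.5492 · 2.2509) = 1.4 / 3.4871 = 0.4015
  r[X,Z] = 4.6 / (1.5492 · 3.0332) = 4.6 / 4.6989 = 0.9789
  r[Y,Y] = 1 (diagonal).
  r[Y,Z] = 2.4 / (2.2509 · 3.0332) = 2.4 / 6.8274 = 0.3515
  r[Z,Z] = 1 (diagonal).

R is symmetric with unit diagonal. Assembling:

R = [[1, 0.4015, 0.9789],
 [0.4015, 1, 0.3515],
 [0.9789, 0.3515, 1]]


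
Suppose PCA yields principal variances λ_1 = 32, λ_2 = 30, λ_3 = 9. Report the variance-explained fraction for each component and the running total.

Step 1 — total variance = trace(Sigma) = Σ λ_i = 32 + 30 + 9 = 71.

Step 2 — fraction explained by component i = λ_i / Σ λ:
  PC1: 32/71 = 0.4507
  PC2: 30/71 = 0.4225
  PC3: 9/71 = 0.1268

Step 3 — cumulative fraction after k components = (λ_1 + ... + λ_k) / Σ λ:
  k = 1: 32/71 = 0.4507
  k = 2: (32 + 30)/71 = 62/71 = 0.8732
  k = 3: (32 + 30 + 9)/71 = 71/71 = 1

Summary (fraction, with percent):

explained: PC1 0.4507 (45.07%), PC2 0.4225 (42.25%), PC3 0.1268 (12.68%);  cumulative: 0.4507, 0.8732, 1


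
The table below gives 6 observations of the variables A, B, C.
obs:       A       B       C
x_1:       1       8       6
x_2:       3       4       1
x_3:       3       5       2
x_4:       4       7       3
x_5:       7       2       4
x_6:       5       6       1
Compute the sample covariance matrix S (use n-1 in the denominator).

Step 1 — column means:
  mean(A) = (1 + 3 + 3 + 4 + 7 + 5) / 6 = 23/6 = 3.8333
  mean(B) = (8 + 4 + 5 + 7 + 2 + 6) / 6 = 32/6 = 5.3333
  mean(C) = (6 + 1 + 2 + 3 + 4 + 1) / 6 = 17/6 = 2.8333

Step 2 — sample covariance S[i,j] = (1/(n-1)) · Σ_k (x_{k,i} - mean_i) · (x_{k,j} - mean_j), with n-1 = 5.
  S[A,A] = ((-2.8333)·(-2.8333) + (-0.8333)·(-0.8333) + (-0.8333)·(-0.8333) + (0.1667)·(0.1667) + (3.1667)·(3.1667) + (1.1667)·(1.1667)) / 5 = 20.8333/5 = 4.1667
  S[A,B] = ((-2.8333)·(2.6667) + (-0.8333)·(-1.3333) + (-0.8333)·(-0.3333) + (0.1667)·(1.6667) + (3.1667)·(-3.3333) + (1.1667)·(0.6667)) / 5 = -15.6667/5 = -3.1333
  S[A,C] = ((-2.8333)·(3.1667) + (-0.8333)·(-1.8333) + (-0.8333)·(-0.8333) + (0.1667)·(0.1667) + (3.1667)·(1.1667) + (1.1667)·(-1.8333)) / 5 = -5.1667/5 = -1.0333
  S[B,B] = ((2.6667)·(2.6667) + (-1.3333)·(-1.3333) + (-0.3333)·(-0.3333) + (1.6667)·(1.6667) + (-3.3333)·(-3.3333) + (0.6667)·(0.6667)) / 5 = 23.3333/5 = 4.6667
  S[B,C] = ((2.6667)·(3.1667) + (-1.3333)·(-1.8333) + (-0.3333)·(-0.8333) + (1.6667)·(0.1667) + (-3.3333)·(1.1667) + (0.6667)·(-1.8333)) / 5 = 6.3333/5 = 1.2667
  S[C,C] = ((3.1667)·(3.1667) + (-1.8333)·(-1.8333) + (-0.8333)·(-0.8333) + (0.1667)·(0.1667) + (1.1667)·(1.1667) + (-1.8333)·(-1.8333)) / 5 = 18.8333/5 = 3.7667

S is symmetric (S[j,i] = S[i,j]). Assembling:

S = [[4.1667, -3.1333, -1.0333],
 [-3.1333, 4.6667, 1.2667],
 [-1.0333, 1.2667, 3.7667]]


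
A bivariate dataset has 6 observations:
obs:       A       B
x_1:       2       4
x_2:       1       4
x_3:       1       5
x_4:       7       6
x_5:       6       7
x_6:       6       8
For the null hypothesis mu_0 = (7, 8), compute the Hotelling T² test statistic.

Step 1 — sample mean vector:
  mean(A) = (2 + 1 + 1 + 7 + 6 + 6) / 6 = 23/6 = 3.8333
  mean(B) = (4 + 4 + 5 + 6 + 7 + 8) / 6 = 34/6 = 5.6667
  x̄ = (3.8333, 5.6667),  deviation x̄ - mu_0 = (3.8333, 5.6667) - (7, 8) = (-3.1667, -2.3333).

Step 2 — sample covariance matrix, S[i,j] = (1/(n-1)) · Σ_k (x_{k,i} - mean_i) · (x_{k,j} - mean_j), divisor n-1 = 5:
  S[A,A] = ((-1.8333)·(-1.8333) + (-2.8333)·(-2.8333) + (-2.8333)·(-2.8333) + (3.1667)·(3.1667) + (2.1667)·(2.1667) + (2.1667)·(2.1667)) / 5 = 38.8333/5 = 7.7667
  S[A,B] = ((-1.8333)·(-1.6667) + (-2.8333)·(-1.6667) + (-2.8333)·(-0.6667) + (3.1667)·(0.3333) + (2.1667)·(1.3333) + (2.1667)·(2.3333)) / 5 = 18.6667/5 = 3.7333
  S[B,B] = ((-1.6667)·(-1.6667) + (-1.6667)·(-1.6667) + (-0.6667)·(-0.6667) + (0.3333)·(0.3333) + (1.3333)·(1.3333) + (2.3333)·(2.3333)) / 5 = 13.3333/5 = 2.6667
  S = [[7.7667, 3.7333],
 [3.7333, 2.6667]].

Step 3 — invert S. det(S) = 7.7667·2.6667 - (3.7333)² = 6.7733.
  S^{-1} = (1/det) · [[d, -b], [-b, a]] = [[0.3937, -0.5512],
 [-0.5512, 1.1467]].

Step 4 — quadratic form (x̄ - mu_0)^T · S^{-1} · (x̄ - mu_0):
  S^{-1} · (x̄ - mu_0) = (0.0394, -0.9301),
  (x̄ - mu_0)^T · [...] = (-3.1667)·(0.0394) + (-2.3333)·(-0.9301) = 2.0456.

Step 5 — scale by n: T² = 6 · 2.0456 = 12.2736.

T² ≈ 12.2736


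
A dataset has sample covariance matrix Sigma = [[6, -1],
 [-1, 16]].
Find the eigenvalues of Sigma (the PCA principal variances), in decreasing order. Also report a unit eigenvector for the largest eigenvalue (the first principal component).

Step 1 — characteristic polynomial of 2×2 Sigma:
  det(Sigma - λI) = λ² - trace · λ + det = 0.
  trace = 6 + 16 = 22, det = 6·16 - (-1)² = 95.
Step 2 — discriminant:
  Δ = trace² - 4·det = 484 - 380 = 104.
Step 3 — eigenvalues:
  λ = (trace ± √Δ)/2 = (22 ± 10.198)/2,
  λ_1 = 16.099,  λ_2 = 5.901.

Step 4 — unit eigenvector for λ_1: solve (Sigma - λ_1 I)v = 0. First row:
  (6 - 16.099)·v_x + (-1)·v_y = 0, i.e. (-10.099)·v_x + (-1)·v_y = 0,
  so v ∝ (b, λ_1 - a) = (-1, 10.099); multiply by -1 so the first entry is positive: u = (1, -10.099).
  ||u|| = √((1)² + (-10.099)²) = √(102.9902) ≈ 10.1484,
  v_1 = u/||u|| ≈ (0.0985, -0.9951) (||v_1|| = 1).

λ_1 = 16.099,  λ_2 = 5.901;  v_1 ≈ (0.0985, -0.9951)


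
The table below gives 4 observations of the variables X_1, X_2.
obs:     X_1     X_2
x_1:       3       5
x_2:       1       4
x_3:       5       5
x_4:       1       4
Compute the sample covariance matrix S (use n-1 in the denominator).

Step 1 — column means:
  mean(X_1) = (3 + 1 + 5 + 1) / 4 = 10/4 = 2.5
  mean(X_2) = (5 + 4 + 5 + 4) / 4 = 18/4 = 4.5

Step 2 — sample covariance S[i,j] = (1/(n-1)) · Σ_k (x_{k,i} - mean_i) · (x_{k,j} - mean_j), with n-1 = 3.
  S[X_1,X_1] = ((0.5)·(0.5) + (-1.5)·(-1.5) + (2.5)·(2.5) + (-1.5)·(-1.5)) / 3 = 11/3 = 3.6667
  S[X_1,X_2] = ((0.5)·(0.5) + (-1.5)·(-0.5) + (2.5)·(0.5) + (-1.5)·(-0.5)) / 3 = 3/3 = 1
  S[X_2,X_2] = ((0.5)·(0.5) + (-0.5)·(-0.5) + (0.5)·(0.5) + (-0.5)·(-0.5)) / 3 = 1/3 = 0.3333

S is symmetric (S[j,i] = S[i,j]). Assembling:

S = [[3.6667, 1],
 [1, 0.3333]]


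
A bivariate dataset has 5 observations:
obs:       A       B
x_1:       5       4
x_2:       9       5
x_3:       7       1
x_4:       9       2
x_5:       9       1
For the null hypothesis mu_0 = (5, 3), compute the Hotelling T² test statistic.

Step 1 — sample mean vector:
  mean(A) = (5 + 9 + 7 + 9 + 9) / 5 = 39/5 = 7.8
  mean(B) = (4 + 5 + 1 + 2 + 1) / 5 = 13/5 = 2.6
  x̄ = (7.8, 2.6),  deviation x̄ - mu_0 = (7.8, 2.6) - (5, 3) = (2.8, -0.4).

Step 2 — sample covariance matrix, S[i,j] = (1/(n-1)) · Σ_k (x_{k,i} - mean_i) · (x_{k,j} - mean_j), divisor n-1 = 4:
  S[A,A] = ((-2.8)·(-2.8) + (1.2)·(1.2) + (-0.8)·(-0.8) + (1.2)·(1.2) + (1.2)·(1.2)) / 4 = 12.8/4 = 3.2
  S[A,B] = ((-2.8)·(1.4) + (1.2)·(2.4) + (-0.8)·(-1.6) + (1.2)·(-0.6) + (1.2)·(-1.6)) / 4 = -2.4/4 = -0.6
  S[B,B] = ((1.4)·(1.4) + (2.4)·(2.4) + (-1.6)·(-1.6) + (-0.6)·(-0.6) + (-1.6)·(-1.6)) / 4 = 13.2/4 = 3.3
  S = [[3.2, -0.6],
 [-0.6, 3.3]].

Step 3 — invert S. det(S) = 3.2·3.3 - (-0.6)² = 10.2.
  S^{-1} = (1/det) · [[d, -b], [-b, a]] = [[0.3235, 0.0588],
 [0.0588, 0.3137]].

Step 4 — quadratic form (x̄ - mu_0)^T · S^{-1} · (x̄ - mu_0):
  S^{-1} · (x̄ - mu_0) = (0.8824, 0.0392),
  (x̄ - mu_0)^T · [...] = (2.8)·(0.8824) + (-0.4)·(0.0392) = 2.4549.

Step 5 — scale by n: T² = 5 · 2.4549 = 12.2745.

T² ≈ 12.2745


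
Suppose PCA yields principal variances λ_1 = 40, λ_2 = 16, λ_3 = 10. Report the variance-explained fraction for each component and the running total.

Step 1 — total variance = trace(Sigma) = Σ λ_i = 40 + 16 + 10 = 66.

Step 2 — fraction explained by component i = λ_i / Σ λ:
  PC1: 40/66 = 0.6061
  PC2: 16/66 = 0.2424
  PC3: 10/66 = 0.1515

Step 3 — cumulative fraction after k components = (λ_1 + ... + λ_k) / Σ λ:
  k = 1: 40/66 = 0.6061
  k = 2: (40 + 16)/66 = 56/66 = 0.8485
  k = 3: (40 + 16 + 10)/66 = 66/66 = 1

Summary (fraction, with percent):

explained: PC1 0.6061 (60.61%), PC2 0.2424 (24.24%), PC3 0.1515 (15.15%);  cumulative: 0.6061, 0.8485, 1


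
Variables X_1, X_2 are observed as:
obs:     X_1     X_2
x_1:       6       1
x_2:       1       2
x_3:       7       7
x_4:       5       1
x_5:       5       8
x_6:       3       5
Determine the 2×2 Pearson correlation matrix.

Step 1 — column means:
  mean(X_1) = (6 + 1 + 7 + 5 + 5 + 3) / 6 = 27/6 = 4.5
  mean(X_2) = (1 + 2 + 7 + 1 + 8 + 5) / 6 = 24/6 = 4

Step 2 — sample variances and covariances s[i,j] = (1/(n-1)) · Σ_k (x_{k,i} - mean_i) · (x_{k,j} - mean_j), with n-1 = 5:
  s[X_1,X_1] = ((1.5)·(1.5) + (-3.5)·(-3.5) + (2.5)·(2.5) + (0.5)·(0.5) + (0.5)·(0.5) + (-1.5)·(-1.5)) / 5 = 23.5/5 = 4.7
  s[X_1,X_2] = ((1.5)·(-3) + (-3.5)·(-2) + (2.5)·(3) + (0.5)·(-3) + (0.5)·(4) + (-1.5)·(1)) / 5 = 9/5 = 1.8
  s[X_2,X_2] = ((-3)·(-3) + (-2)·(-2) + (3)·(3) + (-3)·(-3) + (4)·(4) + (1)·(1)) / 5 = 48/5 = 9.6
  Sample standard deviations s_i = √(s[i,i]):
  s(X_1) = √(4.7) = 2.1679
  s(X_2) = √(9.6) = 3.0984

Step 3 — r_{ij} = s_{ij} / (s_i · s_j):
  r[X_1,X_1] = 1 (diagonal).
  r[X_1,X_2] = 1.8 / (2.1679 · 3.0984) = 1.8 / 6.7171 = 0.268
  r[X_2,X_2] = 1 (diagonal).

R is symmetric with unit diagonal. Assembling:

R = [[1, 0.268],
 [0.268, 1]]


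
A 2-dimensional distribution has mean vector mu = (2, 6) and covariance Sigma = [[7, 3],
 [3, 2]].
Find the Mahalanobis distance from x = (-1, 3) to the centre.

Step 1 — centre the observation: (x - mu) = (-3, -3).

Step 2 — invert Sigma. det(Sigma) = 7·2 - (3)² = 5.
  Sigma^{-1} = (1/det) · [[d, -b], [-b, a]] = [[0.4, -0.6],
 [-0.6, 1.4]].

Step 3 — form the quadratic (x - mu)^T · Sigma^{-1} · (x - mu):
  Sigma^{-1} · (x - mu) = (0.6, -2.4).
  (x - mu)^T · [Sigma^{-1} · (x - mu)] = (-3)·(0.6) + (-3)·(-2.4) = 5.4.

Step 4 — take square root: d = √(5.4) ≈ 2.3238.

d(x, mu) = √(5.4) ≈ 2.3238


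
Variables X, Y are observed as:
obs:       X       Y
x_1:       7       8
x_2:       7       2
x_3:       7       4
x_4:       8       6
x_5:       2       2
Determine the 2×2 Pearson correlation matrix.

Step 1 — column means:
  mean(X) = (7 + 7 + 7 + 8 + 2) / 5 = 31/5 = 6.2
  mean(Y) = (8 + 2 + 4 + 6 + 2) / 5 = 22/5 = 4.4

Step 2 — sample variances and covariances s[i,j] = (1/(n-1)) · Σ_k (x_{k,i} - mean_i) · (x_{k,j} - mean_j), with n-1 = 4:
  s[X,X] = ((0.8)·(0.8) + (0.8)·(0.8) + (0.8)·(0.8) + (1.8)·(1.8) + (-4.2)·(-4.2)) / 4 = 22.8/4 = 5.7
  s[X,Y] = ((0.8)·(3.6) + (0.8)·(-2.4) + (0.8)·(-0.4) + (1.8)·(1.6) + (-4.2)·(-2.4)) / 4 = 13.6/4 = 3.4
  s[Y,Y] = ((3.6)·(3.6) + (-2.4)·(-2.4) + (-0.4)·(-0.4) + (1.6)·(1.6) + (-2.4)·(-2.4)) / 4 = 27.2/4 = 6.8
  Sample standard deviations s_i = √(s[i,i]):
  s(X) = √(5.7) = 2.3875
  s(Y) = √(6.8) = 2.6077

Step 3 — r_{ij} = s_{ij} / (s_i · s_j):
  r[X,X] = 1 (diagonal).
  r[X,Y] = 3.4 / (2.3875 · 2.6077) = 3.4 / 6.2258 = 0.5461
  r[Y,Y] = 1 (diagonal).

R is symmetric with unit diagonal. Assembling:

R = [[1, 0.5461],
 [0.5461, 1]]


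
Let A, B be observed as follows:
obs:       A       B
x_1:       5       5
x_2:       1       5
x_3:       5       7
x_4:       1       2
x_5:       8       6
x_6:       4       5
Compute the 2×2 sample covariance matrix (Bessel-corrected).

Step 1 — column means:
  mean(A) = (5 + 1 + 5 + 1 + 8 + 4) / 6 = 24/6 = 4
  mean(B) = (5 + 5 + 7 + 2 + 6 + 5) / 6 = 30/6 = 5

Step 2 — sample covariance S[i,j] = (1/(n-1)) · Σ_k (x_{k,i} - mean_i) · (x_{k,j} - mean_j), with n-1 = 5.
  S[A,A] = ((1)·(1) + (-3)·(-3) + (1)·(1) + (-3)·(-3) + (4)·(4) + (0)·(0)) / 5 = 36/5 = 7.2
  S[A,B] = ((1)·(0) + (-3)·(0) + (1)·(2) + (-3)·(-3) + (4)·(1) + (0)·(0)) / 5 = 15/5 = 3
  S[B,B] = ((0)·(0) + (0)·(0) + (2)·(2) + (-3)·(-3) + (1)·(1) + (0)·(0)) / 5 = 14/5 = 2.8

S is symmetric (S[j,i] = S[i,j]). Assembling:

S = [[7.2, 3],
 [3, 2.8]]


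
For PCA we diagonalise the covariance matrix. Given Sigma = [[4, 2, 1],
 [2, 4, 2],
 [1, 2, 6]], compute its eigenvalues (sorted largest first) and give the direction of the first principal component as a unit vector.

Step 1 — characteristic polynomial p(λ) = det(λI - Sigma) = λ³ - tr·λ² + c_1·λ - det, where tr = trace, c_1 = sum of the principal 2×2 minors, det = det(Sigma):
  tr = 4 + 4 + 6 = 14,
  c_1 = (4·4 - (2)²) + (4·6 - (1)²) + (4·6 - (2)²) = 12 + 23 + 20 = 55,
  det = 4·(4·6 - (2)²) - (2)·((2)·6 - (2)·(1)) + (1)·((2)·(2) - 4·(1)) = 4·(20) - (2)·(10) + (1)·(0) = 60.
  So p(λ) = λ³ - 14λ² + 55λ - 60.
Step 2 — look for an integer root (rational root theorem: any rational root is an integer divisor of 60). Testing λ = 4:
  p(4) = 64 - 224 + 220 - 60 = 0  ✓
  Dividing out (λ - 4): p(λ) = (λ - 4)(λ² - 10λ + 15).
Step 3 — remaining eigenvalues from the quadratic λ² - 10λ + 15 = 0:
  Δ = 10² - 4·15 = 100 - 60 = 40,  λ = (10 ± √40)/2 = (10 ± 6.3246)/2 ≈ 8.1623 or 1.8377.
  Sorted: λ_1 = 8.1623,  λ_2 = 4,  λ_3 = 1.8377  (check: sum = 14 = tr ✓).

Step 4 — unit eigenvector for λ_1 ≈ 8.1623: v spans the null space of (Sigma - λ_1 I), whose rows are
  r_1 = (-4.1623, 2, 1),  r_2 = (2, -4.1623, 2),  r_3 = (1, 2, -2.1623).
  v is orthogonal to every row, so take v ∝ r_1 × r_2 = ((2)·(2) - (1)·(-4.1623), (1)·(2) - (-4.1623)·(2), (-4.1623)·(-4.1623) - (2)·(2)) ≈ (8.1623, 10.3246, 13.3246).
  Let u = (8.1623, 10.3246, 13.3246).
  ||u|| = √((8.1623)² + (10.3246)² + (13.3246)²) = √(350.763) ≈ 18.7287,  v_1 = u/||u|| ≈ (0.4358, 0.5513, 0.7115) (||v_1|| = 1).

λ_1 = 8.1623,  λ_2 = 4,  λ_3 = 1.8377;  v_1 ≈ (0.4358, 0.5513, 0.7115)


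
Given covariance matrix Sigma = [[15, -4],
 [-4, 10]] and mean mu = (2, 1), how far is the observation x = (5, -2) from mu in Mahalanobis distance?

Step 1 — centre the observation: (x - mu) = (3, -3).

Step 2 — invert Sigma. det(Sigma) = 15·10 - (-4)² = 134.
  Sigma^{-1} = (1/det) · [[d, -b], [-b, a]] = [[0.0746, 0.0299],
 [0.0299, 0.1119]].

Step 3 — form the quadratic (x - mu)^T · Sigma^{-1} · (x - mu):
  Sigma^{-1} · (x - mu) = (0.1343, -0.2463).
  (x - mu)^T · [Sigma^{-1} · (x - mu)] = (3)·(0.1343) + (-3)·(-0.2463) = 1.1418.

Step 4 — take square root: d = √(1.1418) ≈ 1.0685.

d(x, mu) = √(1.1418) ≈ 1.0685


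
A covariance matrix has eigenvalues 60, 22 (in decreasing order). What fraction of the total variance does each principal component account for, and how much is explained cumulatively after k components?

Step 1 — total variance = trace(Sigma) = Σ λ_i = 60 + 22 = 82.

Step 2 — fraction explained by component i = λ_i / Σ λ:
  PC1: 60/82 = 0.7317
  PC2: 22/82 = 0.2683

Step 3 — cumulative fraction after k components = (λ_1 + ... + λ_k) / Σ λ:
  k = 1: 60/82 = 0.7317
  k = 2: (60 + 22)/82 = 82/82 = 1

Summary (fraction, with percent):

explained: PC1 0.7317 (73.17%), PC2 0.2683 (26.83%);  cumulative: 0.7317, 1


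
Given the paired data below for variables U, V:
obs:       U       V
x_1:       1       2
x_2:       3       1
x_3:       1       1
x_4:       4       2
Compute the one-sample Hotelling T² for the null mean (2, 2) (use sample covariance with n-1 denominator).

Step 1 — sample mean vector:
  mean(U) = (1 + 3 + 1 + 4) / 4 = 9/4 = 2.25
  mean(V) = (2 + 1 + 1 + 2) / 4 = 6/4 = 1.5
  x̄ = (2.25, 1.5),  deviation x̄ - mu_0 = (2.25, 1.5) - (2, 2) = (0.25, -0.5).

Step 2 — sample covariance matrix, S[i,j] = (1/(n-1)) · Σ_k (x_{k,i} - mean_i) · (x_{k,j} - mean_j), divisor n-1 = 3:
  S[U,U] = ((-1.25)·(-1.25) + (0.75)·(0.75) + (-1.25)·(-1.25) + (1.75)·(1.75)) / 3 = 6.75/3 = 2.25
  S[U,V] = ((-1.25)·(0.5) + (0.75)·(-0.5) + (-1.25)·(-0.5) + (1.75)·(0.5)) / 3 = 0.5/3 = 0.1667
  S[V,V] = ((0.5)·(0.5) + (-0.5)·(-0.5) + (-0.5)·(-0.5) + (0.5)·(0.5)) / 3 = 1/3 = 0.3333
  S = [[2.25, 0.1667],
 [0.1667, 0.3333]].

Step 3 — invert S. det(S) = 2.25·0.3333 - (0.1667)² = 0.7222.
  S^{-1} = (1/det) · [[d, -b], [-b, a]] = [[0.4615, -0.2308],
 [-0.2308, 3.1154]].

Step 4 — quadratic form (x̄ - mu_0)^T · S^{-1} · (x̄ - mu_0):
  S^{-1} · (x̄ - mu_0) = (0.2308, -1.6154),
  (x̄ - mu_0)^T · [...] = (0.25)·(0.2308) + (-0.5)·(-1.6154) = 0.8654.

Step 5 — scale by n: T² = 4 · 0.8654 = 3.4615.

T² ≈ 3.4615


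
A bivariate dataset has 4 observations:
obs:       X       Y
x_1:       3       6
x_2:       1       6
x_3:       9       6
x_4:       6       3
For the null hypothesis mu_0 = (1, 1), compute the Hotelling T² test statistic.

Step 1 — sample mean vector:
  mean(X) = (3 + 1 + 9 + 6) / 4 = 19/4 = 4.75
  mean(Y) = (6 + 6 + 6 + 3) / 4 = 21/4 = 5.25
  x̄ = (4.75, 5.25),  deviation x̄ - mu_0 = (4.75, 5.25) - (1, 1) = (3.75, 4.25).

Step 2 — sample covariance matrix, S[i,j] = (1/(n-1)) · Σ_k (x_{k,i} - mean_i) · (x_{k,j} - mean_j), divisor n-1 = 3:
  S[X,X] = ((-1.75)·(-1.75) + (-3.75)·(-3.75) + (4.25)·(4.25) + (1.25)·(1.25)) / 3 = 36.75/3 = 12.25
  S[X,Y] = ((-1.75)·(0.75) + (-3.75)·(0.75) + (4.25)·(0.75) + (1.25)·(-2.25)) / 3 = -3.75/3 = -1.25
  S[Y,Y] = ((0.75)·(0.75) + (0.75)·(0.75) + (0.75)·(0.75) + (-2.25)·(-2.25)) / 3 = 6.75/3 = 2.25
  S = [[12.25, -1.25],
 [-1.25, 2.25]].

Step 3 — invert S. det(S) = 12.25·2.25 - (-1.25)² = 26.
  S^{-1} = (1/det) · [[d, -b], [-b, a]] = [[0.0865, 0.0481],
 [0.0481, 0.4712]].

Step 4 — quadratic form (x̄ - mu_0)^T · S^{-1} · (x̄ - mu_0):
  S^{-1} · (x̄ - mu_0) = (0.5288, 2.1827),
  (x̄ - mu_0)^T · [...] = (3.75)·(0.5288) + (4.25)·(2.1827) = 11.2596.

Step 5 — scale by n: T² = 4 · 11.2596 = 45.0385.

T² ≈ 45.0385


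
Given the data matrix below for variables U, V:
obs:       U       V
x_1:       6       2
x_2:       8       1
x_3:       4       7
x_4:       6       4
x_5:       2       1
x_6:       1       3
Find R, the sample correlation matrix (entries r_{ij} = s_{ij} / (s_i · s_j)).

Step 1 — column means:
  mean(U) = (6 + 8 + 4 + 6 + 2 + 1) / 6 = 27/6 = 4.5
  mean(V) = (2 + 1 + 7 + 4 + 1 + 3) / 6 = 18/6 = 3

Step 2 — sample variances and covariances s[i,j] = (1/(n-1)) · Σ_k (x_{k,i} - mean_i) · (x_{k,j} - mean_j), with n-1 = 5:
  s[U,U] = ((1.5)·(1.5) + (3.5)·(3.5) + (-0.5)·(-0.5) + (1.5)·(1.5) + (-2.5)·(-2.5) + (-3.5)·(-3.5)) / 5 = 35.5/5 = 7.1
  s[U,V] = ((1.5)·(-1) + (3.5)·(-2) + (-0.5)·(4) + (1.5)·(1) + (-2.5)·(-2) + (-3.5)·(0)) / 5 = -4/5 = -0.8
  s[V,V] = ((-1)·(-1) + (-2)·(-2) + (4)·(4) + (1)·(1) + (-2)·(-2) + (0)·(0)) / 5 = 26/5 = 5.2
  Sample standard deviations s_i = √(s[i,i]):
  s(U) = √(7.1) = 2.6646
  s(V) = √(5.2) = 2.2804

Step 3 — r_{ij} = s_{ij} / (s_i · s_j):
  r[U,U] = 1 (diagonal).
  r[U,V] = -0.8 / (2.6646 · 2.2804) = -0.8 / 6.0762 = -0.1317
  r[V,V] = 1 (diagonal).

R is symmetric with unit diagonal. Assembling:

R = [[1, -0.1317],
 [-0.1317, 1]]


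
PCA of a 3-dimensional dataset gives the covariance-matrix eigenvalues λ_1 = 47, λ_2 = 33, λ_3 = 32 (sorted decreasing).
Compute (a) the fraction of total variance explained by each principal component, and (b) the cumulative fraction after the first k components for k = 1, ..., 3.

Step 1 — total variance = trace(Sigma) = Σ λ_i = 47 + 33 + 32 = 112.

Step 2 — fraction explained by component i = λ_i / Σ λ:
  PC1: 47/112 = 0.4196
  PC2: 33/112 = 0.2946
  PC3: 32/112 = 0.2857

Step 3 — cumulative fraction after k components = (λ_1 + ... + λ_k) / Σ λ:
  k = 1: 47/112 = 0.4196
  k = 2: (47 + 33)/112 = 80/112 = 0.7143
  k = 3: (47 + 33 + 32)/112 = 112/112 = 1

Summary (fraction, with percent):

explained: PC1 0.4196 (41.96%), PC2 0.2946 (29.46%), PC3 0.2857 (28.57%);  cumulative: 0.4196, 0.7143, 1


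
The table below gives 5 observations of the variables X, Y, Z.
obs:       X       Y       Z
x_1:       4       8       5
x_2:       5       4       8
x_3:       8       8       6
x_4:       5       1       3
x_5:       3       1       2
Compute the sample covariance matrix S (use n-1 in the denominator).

Step 1 — column means:
  mean(X) = (4 + 5 + 8 + 5 + 3) / 5 = 25/5 = 5
  mean(Y) = (8 + 4 + 8 + 1 + 1) / 5 = 22/5 = 4.4
  mean(Z) = (5 + 8 + 6 + 3 + 2) / 5 = 24/5 = 4.8

Step 2 — sample covariance S[i,j] = (1/(n-1)) · Σ_k (x_{k,i} - mean_i) · (x_{k,j} - mean_j), with n-1 = 4.
  S[X,X] = ((-1)·(-1) + (0)·(0) + (3)·(3) + (0)·(0) + (-2)·(-2)) / 4 = 14/4 = 3.5
  S[X,Y] = ((-1)·(3.6) + (0)·(-0.4) + (3)·(3.6) + (0)·(-3.4) + (-2)·(-3.4)) / 4 = 14/4 = 3.5
  S[X,Z] = ((-1)·(0.2) + (0)·(3.2) + (3)·(1.2) + (0)·(-1.8) + (-2)·(-2.8)) / 4 = 9/4 = 2.25
  S[Y,Y] = ((3.6)·(3.6) + (-0.4)·(-0.4) + (3.6)·(3.6) + (-3.4)·(-3.4) + (-3.4)·(-3.4)) / 4 = 49.2/4 = 12.3
  S[Y,Z] = ((3.6)·(0.2) + (-0.4)·(3.2) + (3.6)·(1.2) + (-3.4)·(-1.8) + (-3.4)·(-2.8)) / 4 = 19.4/4 = 4.85
  S[Z,Z] = ((0.2)·(0.2) + (3.2)·(3.2) + (1.2)·(1.2) + (-1.8)·(-1.8) + (-2.8)·(-2.8)) / 4 = 22.8/4 = 5.7

S is symmetric (S[j,i] = S[i,j]). Assembling:

S = [[3.5, 3.5, 2.25],
 [3.5, 12.3, 4.85],
 [2.25, 4.85, 5.7]]


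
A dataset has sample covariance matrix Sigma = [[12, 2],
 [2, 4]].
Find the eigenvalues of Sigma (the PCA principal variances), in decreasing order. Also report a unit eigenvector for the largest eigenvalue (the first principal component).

Step 1 — characteristic polynomial of 2×2 Sigma:
  det(Sigma - λI) = λ² - trace · λ + det = 0.
  trace = 12 + 4 = 16, det = 12·4 - (2)² = 44.
Step 2 — discriminant:
  Δ = trace² - 4·det = 256 - 176 = 80.
Step 3 — eigenvalues:
  λ = (trace ± √Δ)/2 = (16 ± 8.9443)/2,
  λ_1 = 12.4721,  λ_2 = 3.5279.

Step 4 — unit eigenvector for λ_1: solve (Sigma - λ_1 I)v = 0. First row:
  (12 - 12.4721)·v_x + (2)·v_y = 0, i.e. (-0.4721)·v_x + (2)·v_y = 0,
  so v ∝ (b, λ_1 - a) = (2, 0.4721) = u.
  ||u|| = √((2)² + (0.4721)²) = √(4.2229) ≈ 2.055,
  v_1 = u/||u|| ≈ (0.9732, 0.2298) (||v_1|| = 1).

λ_1 = 12.4721,  λ_2 = 3.5279;  v_1 ≈ (0.9732, 0.2298)
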